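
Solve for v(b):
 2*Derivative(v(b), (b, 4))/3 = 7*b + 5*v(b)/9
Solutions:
 v(b) = C1*exp(-5^(1/4)*6^(3/4)*b/6) + C2*exp(5^(1/4)*6^(3/4)*b/6) + C3*sin(5^(1/4)*6^(3/4)*b/6) + C4*cos(5^(1/4)*6^(3/4)*b/6) - 63*b/5


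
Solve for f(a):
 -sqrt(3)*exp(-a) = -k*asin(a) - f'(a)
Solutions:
 f(a) = C1 - a*k*asin(a) - k*sqrt(1 - a^2) - sqrt(3)*exp(-a)


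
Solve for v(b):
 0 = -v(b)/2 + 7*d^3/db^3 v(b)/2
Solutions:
 v(b) = C3*exp(7^(2/3)*b/7) + (C1*sin(sqrt(3)*7^(2/3)*b/14) + C2*cos(sqrt(3)*7^(2/3)*b/14))*exp(-7^(2/3)*b/14)


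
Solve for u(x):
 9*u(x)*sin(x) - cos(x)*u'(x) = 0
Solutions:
 u(x) = C1/cos(x)^9


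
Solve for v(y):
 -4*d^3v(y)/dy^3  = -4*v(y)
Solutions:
 v(y) = C3*exp(y) + (C1*sin(sqrt(3)*y/2) + C2*cos(sqrt(3)*y/2))*exp(-y/2)


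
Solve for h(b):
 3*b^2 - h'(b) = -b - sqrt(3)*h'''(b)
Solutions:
 h(b) = C1 + C2*exp(-3^(3/4)*b/3) + C3*exp(3^(3/4)*b/3) + b^3 + b^2/2 + 6*sqrt(3)*b


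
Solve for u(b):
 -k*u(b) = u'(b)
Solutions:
 u(b) = C1*exp(-b*k)


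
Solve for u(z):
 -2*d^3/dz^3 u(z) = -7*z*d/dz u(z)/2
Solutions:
 u(z) = C1 + Integral(C2*airyai(14^(1/3)*z/2) + C3*airybi(14^(1/3)*z/2), z)


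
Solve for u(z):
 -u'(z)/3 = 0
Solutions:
 u(z) = C1


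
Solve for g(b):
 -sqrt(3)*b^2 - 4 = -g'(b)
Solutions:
 g(b) = C1 + sqrt(3)*b^3/3 + 4*b


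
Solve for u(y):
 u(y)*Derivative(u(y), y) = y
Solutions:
 u(y) = -sqrt(C1 + y^2)
 u(y) = sqrt(C1 + y^2)


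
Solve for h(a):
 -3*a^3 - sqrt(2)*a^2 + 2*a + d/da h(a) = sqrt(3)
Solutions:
 h(a) = C1 + 3*a^4/4 + sqrt(2)*a^3/3 - a^2 + sqrt(3)*a


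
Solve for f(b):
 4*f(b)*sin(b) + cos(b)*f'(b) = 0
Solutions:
 f(b) = C1*cos(b)^4


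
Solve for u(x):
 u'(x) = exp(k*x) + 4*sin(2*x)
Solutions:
 u(x) = C1 - 2*cos(2*x) + exp(k*x)/k


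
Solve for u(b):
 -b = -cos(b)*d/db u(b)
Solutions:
 u(b) = C1 + Integral(b/cos(b), b)


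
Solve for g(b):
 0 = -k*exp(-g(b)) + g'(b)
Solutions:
 g(b) = log(C1 + b*k)


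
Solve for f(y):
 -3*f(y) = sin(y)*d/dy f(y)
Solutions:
 f(y) = C1*(cos(y) + 1)^(3/2)/(cos(y) - 1)^(3/2)


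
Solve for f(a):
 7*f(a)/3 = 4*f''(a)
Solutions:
 f(a) = C1*exp(-sqrt(21)*a/6) + C2*exp(sqrt(21)*a/6)


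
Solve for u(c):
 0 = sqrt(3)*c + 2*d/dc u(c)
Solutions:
 u(c) = C1 - sqrt(3)*c^2/4


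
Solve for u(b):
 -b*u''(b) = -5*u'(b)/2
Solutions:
 u(b) = C1 + C2*b^(7/2)


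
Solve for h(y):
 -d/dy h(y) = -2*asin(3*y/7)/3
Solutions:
 h(y) = C1 + 2*y*asin(3*y/7)/3 + 2*sqrt(49 - 9*y^2)/9


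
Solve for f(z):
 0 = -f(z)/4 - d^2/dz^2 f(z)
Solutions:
 f(z) = C1*sin(z/2) + C2*cos(z/2)


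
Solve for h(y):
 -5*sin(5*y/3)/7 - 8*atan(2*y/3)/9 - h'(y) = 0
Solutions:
 h(y) = C1 - 8*y*atan(2*y/3)/9 + 2*log(4*y^2 + 9)/3 + 3*cos(5*y/3)/7


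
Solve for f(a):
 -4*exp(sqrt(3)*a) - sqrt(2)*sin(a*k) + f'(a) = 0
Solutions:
 f(a) = C1 + 4*sqrt(3)*exp(sqrt(3)*a)/3 - sqrt(2)*cos(a*k)/k


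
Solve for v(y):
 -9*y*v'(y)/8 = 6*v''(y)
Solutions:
 v(y) = C1 + C2*erf(sqrt(6)*y/8)


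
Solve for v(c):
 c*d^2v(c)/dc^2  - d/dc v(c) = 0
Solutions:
 v(c) = C1 + C2*c^2


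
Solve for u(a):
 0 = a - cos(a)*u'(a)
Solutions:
 u(a) = C1 + Integral(a/cos(a), a)


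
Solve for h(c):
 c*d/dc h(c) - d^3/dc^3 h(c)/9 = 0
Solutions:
 h(c) = C1 + Integral(C2*airyai(3^(2/3)*c) + C3*airybi(3^(2/3)*c), c)


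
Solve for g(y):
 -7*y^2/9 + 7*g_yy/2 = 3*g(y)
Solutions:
 g(y) = C1*exp(-sqrt(42)*y/7) + C2*exp(sqrt(42)*y/7) - 7*y^2/27 - 49/81


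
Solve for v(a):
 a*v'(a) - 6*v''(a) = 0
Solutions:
 v(a) = C1 + C2*erfi(sqrt(3)*a/6)


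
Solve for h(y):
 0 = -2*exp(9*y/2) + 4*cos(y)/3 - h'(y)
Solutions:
 h(y) = C1 - 4*exp(9*y/2)/9 + 4*sin(y)/3


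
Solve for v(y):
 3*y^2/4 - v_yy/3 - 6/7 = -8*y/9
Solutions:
 v(y) = C1 + C2*y + 3*y^4/16 + 4*y^3/9 - 9*y^2/7


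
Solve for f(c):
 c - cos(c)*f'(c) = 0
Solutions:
 f(c) = C1 + Integral(c/cos(c), c)


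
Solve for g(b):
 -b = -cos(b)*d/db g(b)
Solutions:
 g(b) = C1 + Integral(b/cos(b), b)


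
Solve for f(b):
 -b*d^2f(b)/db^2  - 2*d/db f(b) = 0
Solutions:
 f(b) = C1 + C2/b


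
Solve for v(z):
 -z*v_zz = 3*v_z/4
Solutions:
 v(z) = C1 + C2*z^(1/4)


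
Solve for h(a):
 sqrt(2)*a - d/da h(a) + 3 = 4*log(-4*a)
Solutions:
 h(a) = C1 + sqrt(2)*a^2/2 - 4*a*log(-a) + a*(7 - 8*log(2))


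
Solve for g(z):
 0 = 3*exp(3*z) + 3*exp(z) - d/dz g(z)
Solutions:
 g(z) = C1 + exp(3*z) + 3*exp(z)


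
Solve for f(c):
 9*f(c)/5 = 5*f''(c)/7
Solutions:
 f(c) = C1*exp(-3*sqrt(7)*c/5) + C2*exp(3*sqrt(7)*c/5)


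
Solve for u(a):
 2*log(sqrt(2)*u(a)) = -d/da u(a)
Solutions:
 Integral(1/(2*log(_y) + log(2)), (_y, u(a))) = C1 - a


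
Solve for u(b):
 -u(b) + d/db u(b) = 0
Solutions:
 u(b) = C1*exp(b)


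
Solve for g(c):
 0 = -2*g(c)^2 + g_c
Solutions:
 g(c) = -1/(C1 + 2*c)


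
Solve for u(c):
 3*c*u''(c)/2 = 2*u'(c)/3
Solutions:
 u(c) = C1 + C2*c^(13/9)


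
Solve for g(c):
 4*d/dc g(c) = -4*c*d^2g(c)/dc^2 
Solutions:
 g(c) = C1 + C2*log(c)


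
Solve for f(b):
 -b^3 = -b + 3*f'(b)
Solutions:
 f(b) = C1 - b^4/12 + b^2/6


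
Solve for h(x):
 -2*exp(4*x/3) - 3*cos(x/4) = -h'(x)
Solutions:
 h(x) = C1 + 3*exp(4*x/3)/2 + 12*sin(x/4)


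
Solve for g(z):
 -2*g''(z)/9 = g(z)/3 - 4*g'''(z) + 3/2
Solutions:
 g(z) = C1*exp(z*(-(81*sqrt(6563) + 6562)^(1/3) - 1/(81*sqrt(6563) + 6562)^(1/3) + 2)/108)*sin(sqrt(3)*z*(-(81*sqrt(6563) + 6562)^(1/3) + (81*sqrt(6563) + 6562)^(-1/3))/108) + C2*exp(z*(-(81*sqrt(6563) + 6562)^(1/3) - 1/(81*sqrt(6563) + 6562)^(1/3) + 2)/108)*cos(sqrt(3)*z*(-(81*sqrt(6563) + 6562)^(1/3) + (81*sqrt(6563) + 6562)^(-1/3))/108) + C3*exp(z*((81*sqrt(6563) + 6562)^(-1/3) + 1 + (81*sqrt(6563) + 6562)^(1/3))/54) - 9/2


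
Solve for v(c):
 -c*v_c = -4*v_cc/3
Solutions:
 v(c) = C1 + C2*erfi(sqrt(6)*c/4)


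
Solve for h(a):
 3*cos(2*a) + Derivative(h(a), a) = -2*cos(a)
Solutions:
 h(a) = C1 - 2*sin(a) - 3*sin(2*a)/2


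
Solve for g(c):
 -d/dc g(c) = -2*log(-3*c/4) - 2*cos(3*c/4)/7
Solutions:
 g(c) = C1 + 2*c*log(-c) - 4*c*log(2) - 2*c + 2*c*log(3) + 8*sin(3*c/4)/21


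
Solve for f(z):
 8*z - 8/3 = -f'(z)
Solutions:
 f(z) = C1 - 4*z^2 + 8*z/3


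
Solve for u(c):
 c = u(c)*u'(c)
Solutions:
 u(c) = -sqrt(C1 + c^2)
 u(c) = sqrt(C1 + c^2)


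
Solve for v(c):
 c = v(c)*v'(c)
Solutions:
 v(c) = -sqrt(C1 + c^2)
 v(c) = sqrt(C1 + c^2)


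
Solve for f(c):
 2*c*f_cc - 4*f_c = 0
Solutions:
 f(c) = C1 + C2*c^3


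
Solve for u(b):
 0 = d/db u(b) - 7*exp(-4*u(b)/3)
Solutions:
 u(b) = 3*log(-I*(C1 + 28*b/3)^(1/4))
 u(b) = 3*log(I*(C1 + 28*b/3)^(1/4))
 u(b) = 3*log(-(C1 + 28*b/3)^(1/4))
 u(b) = 3*log(C1 + 28*b/3)/4


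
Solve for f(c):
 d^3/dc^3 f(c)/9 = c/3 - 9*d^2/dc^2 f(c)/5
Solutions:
 f(c) = C1 + C2*c + C3*exp(-81*c/5) + 5*c^3/162 - 25*c^2/4374


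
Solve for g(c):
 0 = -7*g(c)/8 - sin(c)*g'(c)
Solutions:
 g(c) = C1*(cos(c) + 1)^(7/16)/(cos(c) - 1)^(7/16)


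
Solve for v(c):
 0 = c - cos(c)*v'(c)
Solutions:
 v(c) = C1 + Integral(c/cos(c), c)


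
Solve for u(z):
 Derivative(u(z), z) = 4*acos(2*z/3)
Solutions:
 u(z) = C1 + 4*z*acos(2*z/3) - 2*sqrt(9 - 4*z^2)


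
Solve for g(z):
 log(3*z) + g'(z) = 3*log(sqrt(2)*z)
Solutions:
 g(z) = C1 + 2*z*log(z) - 2*z + z*log(2*sqrt(2)/3)


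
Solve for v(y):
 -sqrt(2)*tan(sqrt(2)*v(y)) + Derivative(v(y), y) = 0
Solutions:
 v(y) = sqrt(2)*(pi - asin(C1*exp(2*y)))/2
 v(y) = sqrt(2)*asin(C1*exp(2*y))/2


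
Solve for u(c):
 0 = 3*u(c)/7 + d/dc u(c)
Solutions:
 u(c) = C1*exp(-3*c/7)


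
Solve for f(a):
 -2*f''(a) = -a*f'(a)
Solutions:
 f(a) = C1 + C2*erfi(a/2)


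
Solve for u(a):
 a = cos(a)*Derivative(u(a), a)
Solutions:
 u(a) = C1 + Integral(a/cos(a), a)


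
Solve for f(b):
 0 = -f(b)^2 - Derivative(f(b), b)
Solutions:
 f(b) = 1/(C1 + b)


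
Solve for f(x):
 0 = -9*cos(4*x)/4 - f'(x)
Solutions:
 f(x) = C1 - 9*sin(4*x)/16


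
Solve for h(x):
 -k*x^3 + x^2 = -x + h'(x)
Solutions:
 h(x) = C1 - k*x^4/4 + x^3/3 + x^2/2


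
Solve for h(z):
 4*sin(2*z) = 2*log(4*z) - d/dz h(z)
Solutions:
 h(z) = C1 + 2*z*log(z) - 2*z + 4*z*log(2) + 2*cos(2*z)


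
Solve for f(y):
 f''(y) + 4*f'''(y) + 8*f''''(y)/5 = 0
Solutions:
 f(y) = C1 + C2*y + C3*exp(y*(-5 + sqrt(15))/4) + C4*exp(-y*(sqrt(15) + 5)/4)


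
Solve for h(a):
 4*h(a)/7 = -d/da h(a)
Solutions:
 h(a) = C1*exp(-4*a/7)


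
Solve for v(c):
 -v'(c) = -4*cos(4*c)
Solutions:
 v(c) = C1 + sin(4*c)


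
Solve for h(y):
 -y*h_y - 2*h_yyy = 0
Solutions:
 h(y) = C1 + Integral(C2*airyai(-2^(2/3)*y/2) + C3*airybi(-2^(2/3)*y/2), y)


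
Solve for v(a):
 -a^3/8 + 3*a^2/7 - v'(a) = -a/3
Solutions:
 v(a) = C1 - a^4/32 + a^3/7 + a^2/6


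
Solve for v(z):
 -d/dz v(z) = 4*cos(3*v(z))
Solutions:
 v(z) = -asin((C1 + exp(24*z))/(C1 - exp(24*z)))/3 + pi/3
 v(z) = asin((C1 + exp(24*z))/(C1 - exp(24*z)))/3


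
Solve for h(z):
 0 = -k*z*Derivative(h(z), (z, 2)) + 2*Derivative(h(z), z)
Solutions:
 h(z) = C1 + z^(((re(k) + 2)*re(k) + im(k)^2)/(re(k)^2 + im(k)^2))*(C2*sin(2*log(z)*Abs(im(k))/(re(k)^2 + im(k)^2)) + C3*cos(2*log(z)*im(k)/(re(k)^2 + im(k)^2)))


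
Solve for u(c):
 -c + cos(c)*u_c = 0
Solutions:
 u(c) = C1 + Integral(c/cos(c), c)


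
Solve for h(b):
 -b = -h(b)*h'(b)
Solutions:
 h(b) = -sqrt(C1 + b^2)
 h(b) = sqrt(C1 + b^2)


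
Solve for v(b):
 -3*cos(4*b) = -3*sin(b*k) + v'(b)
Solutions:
 v(b) = C1 - 3*sin(4*b)/4 - 3*cos(b*k)/k


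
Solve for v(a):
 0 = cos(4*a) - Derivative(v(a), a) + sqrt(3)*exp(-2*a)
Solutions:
 v(a) = C1 + sin(4*a)/4 - sqrt(3)*exp(-2*a)/2


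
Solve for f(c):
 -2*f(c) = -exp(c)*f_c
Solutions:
 f(c) = C1*exp(-2*exp(-c))


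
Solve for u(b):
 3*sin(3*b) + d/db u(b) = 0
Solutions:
 u(b) = C1 + cos(3*b)


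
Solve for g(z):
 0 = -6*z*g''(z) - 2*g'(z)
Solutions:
 g(z) = C1 + C2*z^(2/3)


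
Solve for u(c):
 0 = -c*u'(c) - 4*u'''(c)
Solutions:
 u(c) = C1 + Integral(C2*airyai(-2^(1/3)*c/2) + C3*airybi(-2^(1/3)*c/2), c)


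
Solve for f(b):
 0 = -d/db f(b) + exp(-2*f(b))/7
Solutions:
 f(b) = log(-sqrt(C1 + 14*b)) - log(7)
 f(b) = log(C1 + 14*b)/2 - log(7)


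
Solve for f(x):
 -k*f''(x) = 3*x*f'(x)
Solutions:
 f(x) = C1 + C2*sqrt(k)*erf(sqrt(6)*x*sqrt(1/k)/2)


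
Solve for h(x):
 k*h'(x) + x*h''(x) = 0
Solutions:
 h(x) = C1 + x^(1 - re(k))*(C2*sin(log(x)*Abs(im(k))) + C3*cos(log(x)*im(k)))


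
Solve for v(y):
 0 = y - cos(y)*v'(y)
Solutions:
 v(y) = C1 + Integral(y/cos(y), y)


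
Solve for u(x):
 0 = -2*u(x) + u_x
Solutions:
 u(x) = C1*exp(2*x)


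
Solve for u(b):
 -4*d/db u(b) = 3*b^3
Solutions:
 u(b) = C1 - 3*b^4/16


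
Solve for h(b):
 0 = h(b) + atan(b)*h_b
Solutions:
 h(b) = C1*exp(-Integral(1/atan(b), b))


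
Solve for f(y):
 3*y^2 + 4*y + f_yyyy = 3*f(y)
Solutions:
 f(y) = C1*exp(-3^(1/4)*y) + C2*exp(3^(1/4)*y) + C3*sin(3^(1/4)*y) + C4*cos(3^(1/4)*y) + y^2 + 4*y/3


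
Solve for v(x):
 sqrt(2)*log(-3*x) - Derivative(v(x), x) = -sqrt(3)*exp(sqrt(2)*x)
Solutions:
 v(x) = C1 + sqrt(2)*x*log(-x) + sqrt(2)*x*(-1 + log(3)) + sqrt(6)*exp(sqrt(2)*x)/2


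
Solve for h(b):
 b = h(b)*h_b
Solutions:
 h(b) = -sqrt(C1 + b^2)
 h(b) = sqrt(C1 + b^2)


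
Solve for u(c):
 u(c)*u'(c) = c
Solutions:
 u(c) = -sqrt(C1 + c^2)
 u(c) = sqrt(C1 + c^2)


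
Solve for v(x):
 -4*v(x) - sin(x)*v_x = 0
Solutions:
 v(x) = C1*(cos(x)^2 + 2*cos(x) + 1)/(cos(x)^2 - 2*cos(x) + 1)


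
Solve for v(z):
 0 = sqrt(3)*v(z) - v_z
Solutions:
 v(z) = C1*exp(sqrt(3)*z)


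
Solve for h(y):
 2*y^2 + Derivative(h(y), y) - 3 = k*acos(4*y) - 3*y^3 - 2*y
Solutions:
 h(y) = C1 + k*(y*acos(4*y) - sqrt(1 - 16*y^2)/4) - 3*y^4/4 - 2*y^3/3 - y^2 + 3*y


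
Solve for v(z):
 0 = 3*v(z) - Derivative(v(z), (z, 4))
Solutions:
 v(z) = C1*exp(-3^(1/4)*z) + C2*exp(3^(1/4)*z) + C3*sin(3^(1/4)*z) + C4*cos(3^(1/4)*z)


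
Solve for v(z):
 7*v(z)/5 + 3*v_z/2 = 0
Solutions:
 v(z) = C1*exp(-14*z/15)


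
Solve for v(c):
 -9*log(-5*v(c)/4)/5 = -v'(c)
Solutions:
 -5*Integral(1/(log(-_y) - 2*log(2) + log(5)), (_y, v(c)))/9 = C1 - c


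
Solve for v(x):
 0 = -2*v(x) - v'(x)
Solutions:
 v(x) = C1*exp(-2*x)


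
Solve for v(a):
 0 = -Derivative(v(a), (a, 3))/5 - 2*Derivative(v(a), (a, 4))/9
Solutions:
 v(a) = C1 + C2*a + C3*a^2 + C4*exp(-9*a/10)


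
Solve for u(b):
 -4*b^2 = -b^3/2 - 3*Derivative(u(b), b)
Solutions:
 u(b) = C1 - b^4/24 + 4*b^3/9


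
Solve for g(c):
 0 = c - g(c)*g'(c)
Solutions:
 g(c) = -sqrt(C1 + c^2)
 g(c) = sqrt(C1 + c^2)


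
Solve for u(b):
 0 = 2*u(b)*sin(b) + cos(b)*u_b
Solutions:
 u(b) = C1*cos(b)^2


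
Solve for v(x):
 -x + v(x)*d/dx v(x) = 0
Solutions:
 v(x) = -sqrt(C1 + x^2)
 v(x) = sqrt(C1 + x^2)


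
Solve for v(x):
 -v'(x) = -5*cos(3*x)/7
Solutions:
 v(x) = C1 + 5*sin(3*x)/21


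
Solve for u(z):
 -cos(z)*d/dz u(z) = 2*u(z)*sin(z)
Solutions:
 u(z) = C1*cos(z)^2


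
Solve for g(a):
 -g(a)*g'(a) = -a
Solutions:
 g(a) = -sqrt(C1 + a^2)
 g(a) = sqrt(C1 + a^2)


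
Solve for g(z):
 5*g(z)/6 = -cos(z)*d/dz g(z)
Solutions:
 g(z) = C1*(sin(z) - 1)^(5/12)/(sin(z) + 1)^(5/12)


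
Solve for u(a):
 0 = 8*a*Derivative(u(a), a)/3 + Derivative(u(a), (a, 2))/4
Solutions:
 u(a) = C1 + C2*erf(4*sqrt(3)*a/3)


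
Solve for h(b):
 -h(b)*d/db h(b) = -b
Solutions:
 h(b) = -sqrt(C1 + b^2)
 h(b) = sqrt(C1 + b^2)


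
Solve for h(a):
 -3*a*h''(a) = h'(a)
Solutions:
 h(a) = C1 + C2*a^(2/3)


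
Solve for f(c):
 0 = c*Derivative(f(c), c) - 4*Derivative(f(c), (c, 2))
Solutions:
 f(c) = C1 + C2*erfi(sqrt(2)*c/4)


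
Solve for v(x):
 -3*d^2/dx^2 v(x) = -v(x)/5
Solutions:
 v(x) = C1*exp(-sqrt(15)*x/15) + C2*exp(sqrt(15)*x/15)


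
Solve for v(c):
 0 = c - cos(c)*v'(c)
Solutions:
 v(c) = C1 + Integral(c/cos(c), c)


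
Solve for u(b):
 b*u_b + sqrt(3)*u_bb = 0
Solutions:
 u(b) = C1 + C2*erf(sqrt(2)*3^(3/4)*b/6)


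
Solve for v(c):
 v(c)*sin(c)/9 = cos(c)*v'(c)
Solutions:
 v(c) = C1/cos(c)^(1/9)


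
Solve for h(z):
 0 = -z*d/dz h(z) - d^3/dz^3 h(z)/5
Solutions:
 h(z) = C1 + Integral(C2*airyai(-5^(1/3)*z) + C3*airybi(-5^(1/3)*z), z)


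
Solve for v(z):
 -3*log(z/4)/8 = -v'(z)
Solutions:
 v(z) = C1 + 3*z*log(z)/8 - 3*z*log(2)/4 - 3*z/8


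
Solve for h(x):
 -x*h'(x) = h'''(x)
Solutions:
 h(x) = C1 + Integral(C2*airyai(-x) + C3*airybi(-x), x)


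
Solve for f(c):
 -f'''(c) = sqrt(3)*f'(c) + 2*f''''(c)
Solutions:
 f(c) = C1 + C2*exp(c*(-2 + (1 + 54*sqrt(3) + sqrt(-1 + (1 + 54*sqrt(3))^2))^(-1/3) + (1 + 54*sqrt(3) + sqrt(-1 + (1 + 54*sqrt(3))^2))^(1/3))/12)*sin(sqrt(3)*c*(-(1 + 54*sqrt(3) + sqrt(-1 + (1 + 54*sqrt(3))^2))^(1/3) + (1 + 54*sqrt(3) + sqrt(-1 + (1 + 54*sqrt(3))^2))^(-1/3))/12) + C3*exp(c*(-2 + (1 + 54*sqrt(3) + sqrt(-1 + (1 + 54*sqrt(3))^2))^(-1/3) + (1 + 54*sqrt(3) + sqrt(-1 + (1 + 54*sqrt(3))^2))^(1/3))/12)*cos(sqrt(3)*c*(-(1 + 54*sqrt(3) + sqrt(-1 + (1 + 54*sqrt(3))^2))^(1/3) + (1 + 54*sqrt(3) + sqrt(-1 + (1 + 54*sqrt(3))^2))^(-1/3))/12) + C4*exp(-c*((1 + 54*sqrt(3) + sqrt(-1 + (1 + 54*sqrt(3))^2))^(-1/3) + 1 + (1 + 54*sqrt(3) + sqrt(-1 + (1 + 54*sqrt(3))^2))^(1/3))/6)


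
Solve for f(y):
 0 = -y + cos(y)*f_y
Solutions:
 f(y) = C1 + Integral(y/cos(y), y)


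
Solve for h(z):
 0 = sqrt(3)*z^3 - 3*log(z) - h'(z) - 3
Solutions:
 h(z) = C1 + sqrt(3)*z^4/4 - 3*z*log(z)


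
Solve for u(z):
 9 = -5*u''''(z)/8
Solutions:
 u(z) = C1 + C2*z + C3*z^2 + C4*z^3 - 3*z^4/5


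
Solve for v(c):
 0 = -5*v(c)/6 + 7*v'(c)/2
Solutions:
 v(c) = C1*exp(5*c/21)


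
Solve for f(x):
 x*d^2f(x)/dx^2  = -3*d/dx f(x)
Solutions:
 f(x) = C1 + C2/x^2


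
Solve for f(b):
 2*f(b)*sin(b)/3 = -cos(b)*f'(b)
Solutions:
 f(b) = C1*cos(b)^(2/3)


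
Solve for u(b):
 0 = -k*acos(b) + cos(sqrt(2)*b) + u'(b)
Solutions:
 u(b) = C1 + k*(b*acos(b) - sqrt(1 - b^2)) - sqrt(2)*sin(sqrt(2)*b)/2


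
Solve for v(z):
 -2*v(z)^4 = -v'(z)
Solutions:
 v(z) = (-1/(C1 + 6*z))^(1/3)
 v(z) = (-1/(C1 + 2*z))^(1/3)*(-3^(2/3) - 3*3^(1/6)*I)/6
 v(z) = (-1/(C1 + 2*z))^(1/3)*(-3^(2/3) + 3*3^(1/6)*I)/6


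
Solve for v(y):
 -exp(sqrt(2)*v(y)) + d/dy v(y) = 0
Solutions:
 v(y) = sqrt(2)*(2*log(-1/(C1 + y)) - log(2))/4


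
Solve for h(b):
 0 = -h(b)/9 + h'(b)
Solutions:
 h(b) = C1*exp(b/9)


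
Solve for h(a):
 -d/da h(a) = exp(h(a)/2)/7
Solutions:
 h(a) = 2*log(1/(C1 + a)) + 2*log(14)


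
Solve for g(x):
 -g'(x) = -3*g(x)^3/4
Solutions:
 g(x) = -sqrt(2)*sqrt(-1/(C1 + 3*x))
 g(x) = sqrt(2)*sqrt(-1/(C1 + 3*x))


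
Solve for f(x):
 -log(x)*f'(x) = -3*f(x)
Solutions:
 f(x) = C1*exp(3*li(x))


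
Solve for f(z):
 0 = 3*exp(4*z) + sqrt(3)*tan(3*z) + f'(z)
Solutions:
 f(z) = C1 - 3*exp(4*z)/4 + sqrt(3)*log(cos(3*z))/3


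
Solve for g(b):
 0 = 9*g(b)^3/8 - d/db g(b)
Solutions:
 g(b) = -2*sqrt(-1/(C1 + 9*b))
 g(b) = 2*sqrt(-1/(C1 + 9*b))


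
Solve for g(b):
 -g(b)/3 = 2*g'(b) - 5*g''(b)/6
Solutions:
 g(b) = C1*exp(b*(6 - sqrt(46))/5) + C2*exp(b*(6 + sqrt(46))/5)


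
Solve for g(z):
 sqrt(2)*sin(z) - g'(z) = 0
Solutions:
 g(z) = C1 - sqrt(2)*cos(z)


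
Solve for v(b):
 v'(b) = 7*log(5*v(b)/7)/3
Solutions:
 -3*Integral(1/(log(_y) - log(7) + log(5)), (_y, v(b)))/7 = C1 - b


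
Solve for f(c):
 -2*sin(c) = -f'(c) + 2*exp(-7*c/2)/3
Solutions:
 f(c) = C1 - 2*cos(c) - 4*exp(-7*c/2)/21


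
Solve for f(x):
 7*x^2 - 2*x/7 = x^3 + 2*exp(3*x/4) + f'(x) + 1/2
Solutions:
 f(x) = C1 - x^4/4 + 7*x^3/3 - x^2/7 - x/2 - 8*exp(3*x/4)/3


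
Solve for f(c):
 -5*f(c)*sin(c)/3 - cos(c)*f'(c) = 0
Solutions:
 f(c) = C1*cos(c)^(5/3)


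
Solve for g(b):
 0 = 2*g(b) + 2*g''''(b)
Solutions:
 g(b) = (C1*sin(sqrt(2)*b/2) + C2*cos(sqrt(2)*b/2))*exp(-sqrt(2)*b/2) + (C3*sin(sqrt(2)*b/2) + C4*cos(sqrt(2)*b/2))*exp(sqrt(2)*b/2)


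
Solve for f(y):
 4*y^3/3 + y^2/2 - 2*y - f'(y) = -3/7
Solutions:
 f(y) = C1 + y^4/3 + y^3/6 - y^2 + 3*y/7


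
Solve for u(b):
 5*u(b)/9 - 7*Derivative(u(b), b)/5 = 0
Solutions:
 u(b) = C1*exp(25*b/63)


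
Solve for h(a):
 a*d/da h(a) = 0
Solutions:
 h(a) = C1


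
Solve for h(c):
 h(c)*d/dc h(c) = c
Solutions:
 h(c) = -sqrt(C1 + c^2)
 h(c) = sqrt(C1 + c^2)


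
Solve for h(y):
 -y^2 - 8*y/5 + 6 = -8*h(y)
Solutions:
 h(y) = y^2/8 + y/5 - 3/4


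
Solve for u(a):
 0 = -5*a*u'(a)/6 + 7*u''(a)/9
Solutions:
 u(a) = C1 + C2*erfi(sqrt(105)*a/14)


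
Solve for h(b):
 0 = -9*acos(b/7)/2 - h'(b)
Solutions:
 h(b) = C1 - 9*b*acos(b/7)/2 + 9*sqrt(49 - b^2)/2


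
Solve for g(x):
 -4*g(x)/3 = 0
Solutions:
 g(x) = 0


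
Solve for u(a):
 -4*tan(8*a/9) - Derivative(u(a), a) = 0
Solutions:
 u(a) = C1 + 9*log(cos(8*a/9))/2


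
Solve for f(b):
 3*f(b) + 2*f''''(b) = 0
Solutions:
 f(b) = (C1*sin(6^(1/4)*b/2) + C2*cos(6^(1/4)*b/2))*exp(-6^(1/4)*b/2) + (C3*sin(6^(1/4)*b/2) + C4*cos(6^(1/4)*b/2))*exp(6^(1/4)*b/2)


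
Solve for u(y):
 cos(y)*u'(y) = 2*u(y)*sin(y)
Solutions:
 u(y) = C1/cos(y)^2


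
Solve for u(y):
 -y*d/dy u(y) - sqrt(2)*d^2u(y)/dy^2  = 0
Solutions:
 u(y) = C1 + C2*erf(2^(1/4)*y/2)


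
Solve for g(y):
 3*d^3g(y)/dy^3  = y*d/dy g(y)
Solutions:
 g(y) = C1 + Integral(C2*airyai(3^(2/3)*y/3) + C3*airybi(3^(2/3)*y/3), y)


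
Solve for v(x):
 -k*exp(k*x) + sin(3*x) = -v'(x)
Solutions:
 v(x) = C1 + exp(k*x) + cos(3*x)/3


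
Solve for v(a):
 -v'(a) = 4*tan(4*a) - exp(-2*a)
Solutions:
 v(a) = C1 - log(tan(4*a)^2 + 1)/2 - exp(-2*a)/2


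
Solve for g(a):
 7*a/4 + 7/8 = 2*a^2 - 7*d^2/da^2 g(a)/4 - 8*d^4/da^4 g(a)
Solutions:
 g(a) = C1 + C2*a + C3*sin(sqrt(14)*a/8) + C4*cos(sqrt(14)*a/8) + 2*a^4/21 - a^3/6 - 1073*a^2/196


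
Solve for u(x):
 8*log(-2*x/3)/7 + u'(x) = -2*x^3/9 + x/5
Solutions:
 u(x) = C1 - x^4/18 + x^2/10 - 8*x*log(-x)/7 + 8*x*(-log(2) + 1 + log(3))/7


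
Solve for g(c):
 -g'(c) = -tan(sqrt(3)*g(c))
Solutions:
 g(c) = sqrt(3)*(pi - asin(C1*exp(sqrt(3)*c)))/3
 g(c) = sqrt(3)*asin(C1*exp(sqrt(3)*c))/3


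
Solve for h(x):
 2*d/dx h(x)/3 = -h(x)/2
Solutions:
 h(x) = C1*exp(-3*x/4)


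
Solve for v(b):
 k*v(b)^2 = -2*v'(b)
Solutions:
 v(b) = 2/(C1 + b*k)


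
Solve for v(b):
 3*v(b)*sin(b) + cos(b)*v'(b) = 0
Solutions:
 v(b) = C1*cos(b)^3


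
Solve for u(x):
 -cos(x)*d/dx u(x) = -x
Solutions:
 u(x) = C1 + Integral(x/cos(x), x)


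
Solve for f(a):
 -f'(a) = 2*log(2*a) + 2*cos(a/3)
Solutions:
 f(a) = C1 - 2*a*log(a) - 2*a*log(2) + 2*a - 6*sin(a/3)


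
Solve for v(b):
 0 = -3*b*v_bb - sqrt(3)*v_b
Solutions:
 v(b) = C1 + C2*b^(1 - sqrt(3)/3)


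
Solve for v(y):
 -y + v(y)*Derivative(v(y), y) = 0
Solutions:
 v(y) = -sqrt(C1 + y^2)
 v(y) = sqrt(C1 + y^2)


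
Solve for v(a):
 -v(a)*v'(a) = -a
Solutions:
 v(a) = -sqrt(C1 + a^2)
 v(a) = sqrt(C1 + a^2)


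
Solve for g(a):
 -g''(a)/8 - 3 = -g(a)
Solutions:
 g(a) = C1*exp(-2*sqrt(2)*a) + C2*exp(2*sqrt(2)*a) + 3


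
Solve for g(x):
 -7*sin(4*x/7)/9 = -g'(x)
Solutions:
 g(x) = C1 - 49*cos(4*x/7)/36


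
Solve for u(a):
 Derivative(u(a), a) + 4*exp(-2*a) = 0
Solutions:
 u(a) = C1 + 2*exp(-2*a)


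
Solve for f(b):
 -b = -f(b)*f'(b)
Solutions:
 f(b) = -sqrt(C1 + b^2)
 f(b) = sqrt(C1 + b^2)


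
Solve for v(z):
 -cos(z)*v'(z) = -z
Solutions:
 v(z) = C1 + Integral(z/cos(z), z)


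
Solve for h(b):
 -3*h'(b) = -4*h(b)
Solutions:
 h(b) = C1*exp(4*b/3)


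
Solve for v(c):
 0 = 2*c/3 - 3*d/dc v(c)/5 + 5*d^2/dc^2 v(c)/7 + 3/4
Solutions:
 v(c) = C1 + C2*exp(21*c/25) + 5*c^2/9 + 1945*c/756


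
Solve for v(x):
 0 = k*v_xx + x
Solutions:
 v(x) = C1 + C2*x - x^3/(6*k)


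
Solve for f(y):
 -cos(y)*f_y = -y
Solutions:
 f(y) = C1 + Integral(y/cos(y), y)


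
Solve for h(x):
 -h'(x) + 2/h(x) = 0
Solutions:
 h(x) = -sqrt(C1 + 4*x)
 h(x) = sqrt(C1 + 4*x)


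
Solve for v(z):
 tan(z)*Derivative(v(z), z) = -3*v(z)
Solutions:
 v(z) = C1/sin(z)^3


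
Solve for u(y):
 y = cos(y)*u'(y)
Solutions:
 u(y) = C1 + Integral(y/cos(y), y)


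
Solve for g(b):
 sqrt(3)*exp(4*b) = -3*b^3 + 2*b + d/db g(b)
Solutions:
 g(b) = C1 + 3*b^4/4 - b^2 + sqrt(3)*exp(4*b)/4


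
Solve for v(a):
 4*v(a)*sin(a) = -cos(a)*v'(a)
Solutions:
 v(a) = C1*cos(a)^4


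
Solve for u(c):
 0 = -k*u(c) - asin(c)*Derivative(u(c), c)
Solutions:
 u(c) = C1*exp(-k*Integral(1/asin(c), c))


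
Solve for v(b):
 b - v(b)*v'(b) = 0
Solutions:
 v(b) = -sqrt(C1 + b^2)
 v(b) = sqrt(C1 + b^2)


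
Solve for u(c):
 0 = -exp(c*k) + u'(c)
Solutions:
 u(c) = C1 + exp(c*k)/k


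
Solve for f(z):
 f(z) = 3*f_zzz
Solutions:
 f(z) = C3*exp(3^(2/3)*z/3) + (C1*sin(3^(1/6)*z/2) + C2*cos(3^(1/6)*z/2))*exp(-3^(2/3)*z/6)


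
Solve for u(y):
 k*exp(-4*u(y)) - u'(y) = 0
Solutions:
 u(y) = log(-I*(C1 + 4*k*y)^(1/4))
 u(y) = log(I*(C1 + 4*k*y)^(1/4))
 u(y) = log(-(C1 + 4*k*y)^(1/4))
 u(y) = log(C1 + 4*k*y)/4


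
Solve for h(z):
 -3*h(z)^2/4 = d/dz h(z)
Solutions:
 h(z) = 4/(C1 + 3*z)


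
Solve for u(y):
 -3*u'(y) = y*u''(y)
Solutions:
 u(y) = C1 + C2/y^2


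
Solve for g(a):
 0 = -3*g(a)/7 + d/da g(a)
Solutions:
 g(a) = C1*exp(3*a/7)


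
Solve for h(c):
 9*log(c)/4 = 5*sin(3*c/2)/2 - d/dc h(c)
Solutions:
 h(c) = C1 - 9*c*log(c)/4 + 9*c/4 - 5*cos(3*c/2)/3


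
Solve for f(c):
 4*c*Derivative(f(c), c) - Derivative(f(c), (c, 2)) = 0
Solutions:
 f(c) = C1 + C2*erfi(sqrt(2)*c)


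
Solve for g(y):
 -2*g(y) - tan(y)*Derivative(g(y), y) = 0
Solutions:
 g(y) = C1/sin(y)^2


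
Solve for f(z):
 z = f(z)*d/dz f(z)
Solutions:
 f(z) = -sqrt(C1 + z^2)
 f(z) = sqrt(C1 + z^2)


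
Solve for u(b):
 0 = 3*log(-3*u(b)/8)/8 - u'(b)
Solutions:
 -8*Integral(1/(log(-_y) - 3*log(2) + log(3)), (_y, u(b)))/3 = C1 - b


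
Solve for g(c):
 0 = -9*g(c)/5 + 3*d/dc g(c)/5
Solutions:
 g(c) = C1*exp(3*c)


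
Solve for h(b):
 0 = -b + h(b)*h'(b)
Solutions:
 h(b) = -sqrt(C1 + b^2)
 h(b) = sqrt(C1 + b^2)


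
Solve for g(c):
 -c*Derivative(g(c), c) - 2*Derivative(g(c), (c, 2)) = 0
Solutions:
 g(c) = C1 + C2*erf(c/2)


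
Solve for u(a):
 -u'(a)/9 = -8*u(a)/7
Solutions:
 u(a) = C1*exp(72*a/7)


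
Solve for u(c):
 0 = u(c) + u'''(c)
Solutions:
 u(c) = C3*exp(-c) + (C1*sin(sqrt(3)*c/2) + C2*cos(sqrt(3)*c/2))*exp(c/2)


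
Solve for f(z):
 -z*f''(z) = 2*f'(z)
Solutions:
 f(z) = C1 + C2/z


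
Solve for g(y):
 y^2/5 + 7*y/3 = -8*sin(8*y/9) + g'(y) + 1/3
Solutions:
 g(y) = C1 + y^3/15 + 7*y^2/6 - y/3 - 9*cos(8*y/9)


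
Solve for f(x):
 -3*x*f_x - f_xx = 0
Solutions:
 f(x) = C1 + C2*erf(sqrt(6)*x/2)


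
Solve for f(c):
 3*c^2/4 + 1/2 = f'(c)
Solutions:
 f(c) = C1 + c^3/4 + c/2


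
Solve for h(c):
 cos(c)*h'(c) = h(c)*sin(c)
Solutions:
 h(c) = C1/cos(c)


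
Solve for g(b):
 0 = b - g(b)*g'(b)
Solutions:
 g(b) = -sqrt(C1 + b^2)
 g(b) = sqrt(C1 + b^2)


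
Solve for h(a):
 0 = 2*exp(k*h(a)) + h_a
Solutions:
 h(a) = Piecewise((log(1/(C1*k + 2*a*k))/k, Ne(k, 0)), (nan, True))
 h(a) = Piecewise((C1 - 2*a, Eq(k, 0)), (nan, True))


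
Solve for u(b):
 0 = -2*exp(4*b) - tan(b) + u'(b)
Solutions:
 u(b) = C1 + exp(4*b)/2 - log(cos(b))


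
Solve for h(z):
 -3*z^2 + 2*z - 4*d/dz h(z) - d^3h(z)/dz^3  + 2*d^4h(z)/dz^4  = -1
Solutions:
 h(z) = C1 + C2*exp(z*(-(12*sqrt(327) + 217)^(1/3) - 1/(12*sqrt(327) + 217)^(1/3) + 2)/12)*sin(sqrt(3)*z*(-(12*sqrt(327) + 217)^(1/3) + (12*sqrt(327) + 217)^(-1/3))/12) + C3*exp(z*(-(12*sqrt(327) + 217)^(1/3) - 1/(12*sqrt(327) + 217)^(1/3) + 2)/12)*cos(sqrt(3)*z*(-(12*sqrt(327) + 217)^(1/3) + (12*sqrt(327) + 217)^(-1/3))/12) + C4*exp(z*((12*sqrt(327) + 217)^(-1/3) + 1 + (12*sqrt(327) + 217)^(1/3))/6) - z^3/4 + z^2/4 + 5*z/8


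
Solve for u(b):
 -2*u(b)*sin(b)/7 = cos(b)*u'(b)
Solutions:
 u(b) = C1*cos(b)^(2/7)


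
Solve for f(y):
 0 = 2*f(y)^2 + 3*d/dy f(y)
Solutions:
 f(y) = 3/(C1 + 2*y)


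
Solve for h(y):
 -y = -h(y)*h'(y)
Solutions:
 h(y) = -sqrt(C1 + y^2)
 h(y) = sqrt(C1 + y^2)


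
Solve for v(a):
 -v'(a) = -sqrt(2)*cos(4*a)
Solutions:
 v(a) = C1 + sqrt(2)*sin(4*a)/4


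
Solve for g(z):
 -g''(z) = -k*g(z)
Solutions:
 g(z) = C1*exp(-sqrt(k)*z) + C2*exp(sqrt(k)*z)


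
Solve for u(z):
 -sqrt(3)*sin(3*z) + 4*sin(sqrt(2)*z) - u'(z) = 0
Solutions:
 u(z) = C1 + sqrt(3)*cos(3*z)/3 - 2*sqrt(2)*cos(sqrt(2)*z)


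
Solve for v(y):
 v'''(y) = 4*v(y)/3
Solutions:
 v(y) = C3*exp(6^(2/3)*y/3) + (C1*sin(2^(2/3)*3^(1/6)*y/2) + C2*cos(2^(2/3)*3^(1/6)*y/2))*exp(-6^(2/3)*y/6)


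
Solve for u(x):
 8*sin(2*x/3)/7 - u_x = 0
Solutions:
 u(x) = C1 - 12*cos(2*x/3)/7


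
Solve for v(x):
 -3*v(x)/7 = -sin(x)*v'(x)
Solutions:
 v(x) = C1*(cos(x) - 1)^(3/14)/(cos(x) + 1)^(3/14)


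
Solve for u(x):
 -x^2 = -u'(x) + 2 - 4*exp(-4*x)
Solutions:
 u(x) = C1 + x^3/3 + 2*x + exp(-4*x)


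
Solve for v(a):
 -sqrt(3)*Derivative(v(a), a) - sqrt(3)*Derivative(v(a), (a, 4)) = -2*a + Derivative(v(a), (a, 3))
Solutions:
 v(a) = C1 + C2*exp(a*(-4*sqrt(3) + 2*18^(1/3)/(2*sqrt(3) + 243 + sqrt(-12 + (2*sqrt(3) + 243)^2))^(1/3) + 12^(1/3)*(2*sqrt(3) + 243 + sqrt(-12 + (2*sqrt(3) + 243)^2))^(1/3))/36)*sin(2^(1/3)*3^(1/6)*a*(-2^(1/3)*3^(2/3)*(2*sqrt(3) + 243 + 9*sqrt(-4/27 + (2*sqrt(3)/9 + 27)^2))^(1/3) + 6/(2*sqrt(3) + 243 + 9*sqrt(-4/27 + (2*sqrt(3)/9 + 27)^2))^(1/3))/36) + C3*exp(a*(-4*sqrt(3) + 2*18^(1/3)/(2*sqrt(3) + 243 + sqrt(-12 + (2*sqrt(3) + 243)^2))^(1/3) + 12^(1/3)*(2*sqrt(3) + 243 + sqrt(-12 + (2*sqrt(3) + 243)^2))^(1/3))/36)*cos(2^(1/3)*3^(1/6)*a*(-2^(1/3)*3^(2/3)*(2*sqrt(3) + 243 + 9*sqrt(-4/27 + (2*sqrt(3)/9 + 27)^2))^(1/3) + 6/(2*sqrt(3) + 243 + 9*sqrt(-4/27 + (2*sqrt(3)/9 + 27)^2))^(1/3))/36) + C4*exp(-a*(2*18^(1/3)/(2*sqrt(3) + 243 + sqrt(-12 + (2*sqrt(3) + 243)^2))^(1/3) + 2*sqrt(3) + 12^(1/3)*(2*sqrt(3) + 243 + sqrt(-12 + (2*sqrt(3) + 243)^2))^(1/3))/18) + sqrt(3)*a^2/3


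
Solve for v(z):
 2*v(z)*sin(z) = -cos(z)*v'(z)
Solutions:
 v(z) = C1*cos(z)^2


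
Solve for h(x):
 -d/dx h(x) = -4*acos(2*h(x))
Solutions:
 Integral(1/acos(2*_y), (_y, h(x))) = C1 + 4*x


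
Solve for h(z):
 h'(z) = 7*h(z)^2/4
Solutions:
 h(z) = -4/(C1 + 7*z)


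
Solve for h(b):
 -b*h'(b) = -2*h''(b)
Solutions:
 h(b) = C1 + C2*erfi(b/2)


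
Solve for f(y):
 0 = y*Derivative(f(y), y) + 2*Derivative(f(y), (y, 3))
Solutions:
 f(y) = C1 + Integral(C2*airyai(-2^(2/3)*y/2) + C3*airybi(-2^(2/3)*y/2), y)


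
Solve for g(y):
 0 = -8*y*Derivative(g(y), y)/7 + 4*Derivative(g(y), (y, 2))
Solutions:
 g(y) = C1 + C2*erfi(sqrt(7)*y/7)


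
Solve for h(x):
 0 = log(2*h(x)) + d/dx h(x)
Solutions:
 Integral(1/(log(_y) + log(2)), (_y, h(x))) = C1 - x


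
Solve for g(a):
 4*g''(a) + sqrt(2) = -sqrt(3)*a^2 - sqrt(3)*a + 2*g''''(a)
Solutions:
 g(a) = C1 + C2*a + C3*exp(-sqrt(2)*a) + C4*exp(sqrt(2)*a) - sqrt(3)*a^4/48 - sqrt(3)*a^3/24 + a^2*(-sqrt(3) - sqrt(2))/8


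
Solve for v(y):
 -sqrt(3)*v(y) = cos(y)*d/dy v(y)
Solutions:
 v(y) = C1*(sin(y) - 1)^(sqrt(3)/2)/(sin(y) + 1)^(sqrt(3)/2)


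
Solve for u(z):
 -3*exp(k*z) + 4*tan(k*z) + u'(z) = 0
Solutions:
 u(z) = C1 + 3*Piecewise((exp(k*z)/k, Ne(k, 0)), (z, True)) - 4*Piecewise((-log(cos(k*z))/k, Ne(k, 0)), (0, True))


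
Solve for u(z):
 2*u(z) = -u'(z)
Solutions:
 u(z) = C1*exp(-2*z)


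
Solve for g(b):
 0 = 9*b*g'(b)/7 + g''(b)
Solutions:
 g(b) = C1 + C2*erf(3*sqrt(14)*b/14)


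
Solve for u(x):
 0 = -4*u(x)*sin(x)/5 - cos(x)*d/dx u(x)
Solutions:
 u(x) = C1*cos(x)^(4/5)


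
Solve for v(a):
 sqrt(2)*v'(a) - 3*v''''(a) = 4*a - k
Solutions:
 v(a) = C1 + C4*exp(2^(1/6)*3^(2/3)*a/3) + sqrt(2)*a^2 - sqrt(2)*a*k/2 + (C2*sin(6^(1/6)*a/2) + C3*cos(6^(1/6)*a/2))*exp(-2^(1/6)*3^(2/3)*a/6)


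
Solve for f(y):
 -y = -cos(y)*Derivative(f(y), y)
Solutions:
 f(y) = C1 + Integral(y/cos(y), y)


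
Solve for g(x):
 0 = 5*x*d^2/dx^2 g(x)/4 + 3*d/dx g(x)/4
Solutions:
 g(x) = C1 + C2*x^(2/5)


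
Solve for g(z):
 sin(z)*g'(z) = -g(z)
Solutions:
 g(z) = C1*sqrt(cos(z) + 1)/sqrt(cos(z) - 1)


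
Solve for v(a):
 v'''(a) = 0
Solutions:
 v(a) = C1 + C2*a + C3*a^2


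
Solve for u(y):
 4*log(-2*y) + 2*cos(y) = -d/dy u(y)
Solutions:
 u(y) = C1 - 4*y*log(-y) - 4*y*log(2) + 4*y - 2*sin(y)


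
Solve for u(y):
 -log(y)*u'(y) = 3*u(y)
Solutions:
 u(y) = C1*exp(-3*li(y))


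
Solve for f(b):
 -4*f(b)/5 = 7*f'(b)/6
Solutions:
 f(b) = C1*exp(-24*b/35)


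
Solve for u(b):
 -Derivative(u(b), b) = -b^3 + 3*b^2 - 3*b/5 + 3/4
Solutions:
 u(b) = C1 + b^4/4 - b^3 + 3*b^2/10 - 3*b/4


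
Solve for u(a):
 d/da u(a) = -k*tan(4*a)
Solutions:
 u(a) = C1 + k*log(cos(4*a))/4


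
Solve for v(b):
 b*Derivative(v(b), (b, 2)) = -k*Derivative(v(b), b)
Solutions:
 v(b) = C1 + b^(1 - re(k))*(C2*sin(log(b)*Abs(im(k))) + C3*cos(log(b)*im(k)))


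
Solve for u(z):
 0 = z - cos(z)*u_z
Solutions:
 u(z) = C1 + Integral(z/cos(z), z)


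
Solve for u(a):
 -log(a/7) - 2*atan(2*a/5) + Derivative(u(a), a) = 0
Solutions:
 u(a) = C1 + a*log(a) + 2*a*atan(2*a/5) - a*log(7) - a - 5*log(4*a^2 + 25)/2


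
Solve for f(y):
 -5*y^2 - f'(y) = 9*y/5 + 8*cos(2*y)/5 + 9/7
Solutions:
 f(y) = C1 - 5*y^3/3 - 9*y^2/10 - 9*y/7 - 8*sin(y)*cos(y)/5


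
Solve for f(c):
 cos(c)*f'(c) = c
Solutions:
 f(c) = C1 + Integral(c/cos(c), c)


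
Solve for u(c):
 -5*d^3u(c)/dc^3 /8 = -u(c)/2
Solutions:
 u(c) = C3*exp(10^(2/3)*c/5) + (C1*sin(10^(2/3)*sqrt(3)*c/10) + C2*cos(10^(2/3)*sqrt(3)*c/10))*exp(-10^(2/3)*c/10)


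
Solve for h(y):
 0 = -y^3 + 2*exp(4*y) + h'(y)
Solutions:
 h(y) = C1 + y^4/4 - exp(4*y)/2


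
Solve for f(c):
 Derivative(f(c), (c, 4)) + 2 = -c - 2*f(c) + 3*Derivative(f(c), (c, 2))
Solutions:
 f(c) = C1*exp(-c) + C2*exp(c) + C3*exp(-sqrt(2)*c) + C4*exp(sqrt(2)*c) - c/2 - 1


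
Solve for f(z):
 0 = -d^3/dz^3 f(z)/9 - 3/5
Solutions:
 f(z) = C1 + C2*z + C3*z^2 - 9*z^3/10


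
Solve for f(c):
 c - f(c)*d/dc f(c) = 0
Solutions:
 f(c) = -sqrt(C1 + c^2)
 f(c) = sqrt(C1 + c^2)


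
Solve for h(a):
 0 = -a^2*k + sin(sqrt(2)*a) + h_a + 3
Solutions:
 h(a) = C1 + a^3*k/3 - 3*a + sqrt(2)*cos(sqrt(2)*a)/2


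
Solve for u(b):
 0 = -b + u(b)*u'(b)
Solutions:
 u(b) = -sqrt(C1 + b^2)
 u(b) = sqrt(C1 + b^2)


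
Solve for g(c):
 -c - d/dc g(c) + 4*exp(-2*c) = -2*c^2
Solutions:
 g(c) = C1 + 2*c^3/3 - c^2/2 - 2*exp(-2*c)


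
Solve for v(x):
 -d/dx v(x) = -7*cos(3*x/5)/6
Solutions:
 v(x) = C1 + 35*sin(3*x/5)/18


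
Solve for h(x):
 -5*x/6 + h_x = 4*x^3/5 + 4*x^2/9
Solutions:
 h(x) = C1 + x^4/5 + 4*x^3/27 + 5*x^2/12


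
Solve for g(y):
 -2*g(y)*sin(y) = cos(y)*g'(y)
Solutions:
 g(y) = C1*cos(y)^2


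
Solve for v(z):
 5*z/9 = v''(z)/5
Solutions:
 v(z) = C1 + C2*z + 25*z^3/54


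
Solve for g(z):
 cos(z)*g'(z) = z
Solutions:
 g(z) = C1 + Integral(z/cos(z), z)


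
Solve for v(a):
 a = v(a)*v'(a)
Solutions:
 v(a) = -sqrt(C1 + a^2)
 v(a) = sqrt(C1 + a^2)


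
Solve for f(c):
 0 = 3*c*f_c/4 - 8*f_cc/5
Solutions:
 f(c) = C1 + C2*erfi(sqrt(15)*c/8)


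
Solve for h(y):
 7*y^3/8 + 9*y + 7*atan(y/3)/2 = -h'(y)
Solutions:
 h(y) = C1 - 7*y^4/32 - 9*y^2/2 - 7*y*atan(y/3)/2 + 21*log(y^2 + 9)/4


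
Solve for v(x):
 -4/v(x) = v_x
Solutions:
 v(x) = -sqrt(C1 - 8*x)
 v(x) = sqrt(C1 - 8*x)


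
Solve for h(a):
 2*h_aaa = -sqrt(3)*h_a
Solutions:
 h(a) = C1 + C2*sin(sqrt(2)*3^(1/4)*a/2) + C3*cos(sqrt(2)*3^(1/4)*a/2)


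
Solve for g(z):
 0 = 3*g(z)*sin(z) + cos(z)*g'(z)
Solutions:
 g(z) = C1*cos(z)^3


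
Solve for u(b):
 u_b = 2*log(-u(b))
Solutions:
 -li(-u(b)) = C1 + 2*b


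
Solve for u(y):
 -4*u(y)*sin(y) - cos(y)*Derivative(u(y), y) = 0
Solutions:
 u(y) = C1*cos(y)^4


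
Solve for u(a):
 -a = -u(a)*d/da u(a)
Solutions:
 u(a) = -sqrt(C1 + a^2)
 u(a) = sqrt(C1 + a^2)


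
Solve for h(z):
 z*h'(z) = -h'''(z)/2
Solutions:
 h(z) = C1 + Integral(C2*airyai(-2^(1/3)*z) + C3*airybi(-2^(1/3)*z), z)


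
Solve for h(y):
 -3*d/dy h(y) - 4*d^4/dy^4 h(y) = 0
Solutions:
 h(y) = C1 + C4*exp(-6^(1/3)*y/2) + (C2*sin(2^(1/3)*3^(5/6)*y/4) + C3*cos(2^(1/3)*3^(5/6)*y/4))*exp(6^(1/3)*y/4)


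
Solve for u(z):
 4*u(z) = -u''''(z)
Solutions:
 u(z) = (C1*sin(z) + C2*cos(z))*exp(-z) + (C3*sin(z) + C4*cos(z))*exp(z)


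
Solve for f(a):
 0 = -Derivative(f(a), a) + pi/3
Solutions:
 f(a) = C1 + pi*a/3


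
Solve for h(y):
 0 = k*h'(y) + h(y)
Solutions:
 h(y) = C1*exp(-y/k)


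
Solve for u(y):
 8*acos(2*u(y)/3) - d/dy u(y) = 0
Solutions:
 Integral(1/acos(2*_y/3), (_y, u(y))) = C1 + 8*y


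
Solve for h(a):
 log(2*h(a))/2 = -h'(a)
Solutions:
 2*Integral(1/(log(_y) + log(2)), (_y, h(a))) = C1 - a


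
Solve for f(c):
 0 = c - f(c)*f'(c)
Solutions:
 f(c) = -sqrt(C1 + c^2)
 f(c) = sqrt(C1 + c^2)


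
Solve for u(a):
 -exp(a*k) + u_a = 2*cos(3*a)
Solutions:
 u(a) = C1 + 2*sin(3*a)/3 + exp(a*k)/k


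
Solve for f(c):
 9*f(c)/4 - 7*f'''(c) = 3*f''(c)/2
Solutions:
 f(c) = C1*exp(-c*((21*sqrt(439) + 440)^(-1/3) + 2 + (21*sqrt(439) + 440)^(1/3))/28)*sin(sqrt(3)*c*(-(21*sqrt(439) + 440)^(1/3) + (21*sqrt(439) + 440)^(-1/3))/28) + C2*exp(-c*((21*sqrt(439) + 440)^(-1/3) + 2 + (21*sqrt(439) + 440)^(1/3))/28)*cos(sqrt(3)*c*(-(21*sqrt(439) + 440)^(1/3) + (21*sqrt(439) + 440)^(-1/3))/28) + C3*exp(c*(-1 + (21*sqrt(439) + 440)^(-1/3) + (21*sqrt(439) + 440)^(1/3))/14)


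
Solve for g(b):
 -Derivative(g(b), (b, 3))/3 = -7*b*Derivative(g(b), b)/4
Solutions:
 g(b) = C1 + Integral(C2*airyai(42^(1/3)*b/2) + C3*airybi(42^(1/3)*b/2), b)


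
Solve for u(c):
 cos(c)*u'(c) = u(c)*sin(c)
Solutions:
 u(c) = C1/cos(c)


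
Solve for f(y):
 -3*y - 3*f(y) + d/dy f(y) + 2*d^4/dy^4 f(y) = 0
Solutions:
 f(y) = C1*exp(y*(-4 - 4*2^(2/3)/(67 + 9*sqrt(57))^(1/3) + 2^(1/3)*(67 + 9*sqrt(57))^(1/3))/12)*sin(2^(1/3)*sqrt(3)*y*(4*2^(1/3)/(67 + 9*sqrt(57))^(1/3) + (67 + 9*sqrt(57))^(1/3))/12) + C2*exp(y*(-4 - 4*2^(2/3)/(67 + 9*sqrt(57))^(1/3) + 2^(1/3)*(67 + 9*sqrt(57))^(1/3))/12)*cos(2^(1/3)*sqrt(3)*y*(4*2^(1/3)/(67 + 9*sqrt(57))^(1/3) + (67 + 9*sqrt(57))^(1/3))/12) + C3*exp(y) + C4*exp(y*(-2^(1/3)*(67 + 9*sqrt(57))^(1/3) - 2 + 4*2^(2/3)/(67 + 9*sqrt(57))^(1/3))/6) - y - 1/3


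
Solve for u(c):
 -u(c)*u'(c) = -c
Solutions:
 u(c) = -sqrt(C1 + c^2)
 u(c) = sqrt(C1 + c^2)


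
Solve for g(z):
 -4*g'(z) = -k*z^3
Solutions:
 g(z) = C1 + k*z^4/16


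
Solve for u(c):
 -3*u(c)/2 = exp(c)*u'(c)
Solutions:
 u(c) = C1*exp(3*exp(-c)/2)


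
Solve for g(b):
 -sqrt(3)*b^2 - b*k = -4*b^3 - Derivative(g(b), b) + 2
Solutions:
 g(b) = C1 - b^4 + sqrt(3)*b^3/3 + b^2*k/2 + 2*b


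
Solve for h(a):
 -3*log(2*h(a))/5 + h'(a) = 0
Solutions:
 -5*Integral(1/(log(_y) + log(2)), (_y, h(a)))/3 = C1 - a


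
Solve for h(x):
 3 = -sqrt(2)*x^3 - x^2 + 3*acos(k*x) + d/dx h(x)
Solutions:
 h(x) = C1 + sqrt(2)*x^4/4 + x^3/3 + 3*x - 3*Piecewise((x*acos(k*x) - sqrt(-k^2*x^2 + 1)/k, Ne(k, 0)), (pi*x/2, True))


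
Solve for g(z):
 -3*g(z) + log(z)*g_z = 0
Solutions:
 g(z) = C1*exp(3*li(z))


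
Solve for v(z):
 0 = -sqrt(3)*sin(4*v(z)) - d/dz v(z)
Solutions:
 v(z) = -acos((-C1 - exp(8*sqrt(3)*z))/(C1 - exp(8*sqrt(3)*z)))/4 + pi/2
 v(z) = acos((-C1 - exp(8*sqrt(3)*z))/(C1 - exp(8*sqrt(3)*z)))/4


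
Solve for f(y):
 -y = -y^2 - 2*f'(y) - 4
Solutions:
 f(y) = C1 - y^3/6 + y^2/4 - 2*y


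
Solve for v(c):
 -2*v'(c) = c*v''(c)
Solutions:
 v(c) = C1 + C2/c


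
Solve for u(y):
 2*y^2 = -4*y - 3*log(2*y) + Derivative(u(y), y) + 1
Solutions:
 u(y) = C1 + 2*y^3/3 + 2*y^2 + 3*y*log(y) - 4*y + y*log(8)


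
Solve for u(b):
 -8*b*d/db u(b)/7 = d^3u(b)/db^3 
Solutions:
 u(b) = C1 + Integral(C2*airyai(-2*7^(2/3)*b/7) + C3*airybi(-2*7^(2/3)*b/7), b)


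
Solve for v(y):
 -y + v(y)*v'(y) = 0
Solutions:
 v(y) = -sqrt(C1 + y^2)
 v(y) = sqrt(C1 + y^2)


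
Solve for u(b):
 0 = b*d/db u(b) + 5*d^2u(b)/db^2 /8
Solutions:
 u(b) = C1 + C2*erf(2*sqrt(5)*b/5)


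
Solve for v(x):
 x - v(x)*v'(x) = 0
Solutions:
 v(x) = -sqrt(C1 + x^2)
 v(x) = sqrt(C1 + x^2)


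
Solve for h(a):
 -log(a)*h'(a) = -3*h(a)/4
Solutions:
 h(a) = C1*exp(3*li(a)/4)


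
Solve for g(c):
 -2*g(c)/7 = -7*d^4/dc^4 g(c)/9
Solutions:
 g(c) = C1*exp(-2^(1/4)*sqrt(21)*c/7) + C2*exp(2^(1/4)*sqrt(21)*c/7) + C3*sin(2^(1/4)*sqrt(21)*c/7) + C4*cos(2^(1/4)*sqrt(21)*c/7)


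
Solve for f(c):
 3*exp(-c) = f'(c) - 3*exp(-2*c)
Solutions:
 f(c) = C1 - 3*exp(-c) - 3*exp(-2*c)/2


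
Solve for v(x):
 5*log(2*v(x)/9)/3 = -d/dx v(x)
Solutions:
 3*Integral(1/(log(_y) - 2*log(3) + log(2)), (_y, v(x)))/5 = C1 - x


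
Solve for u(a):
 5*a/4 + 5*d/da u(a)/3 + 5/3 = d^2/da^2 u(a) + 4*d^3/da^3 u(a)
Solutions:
 u(a) = C1 + C2*exp(a*(-3 + sqrt(249))/24) + C3*exp(-a*(3 + sqrt(249))/24) - 3*a^2/8 - 29*a/20


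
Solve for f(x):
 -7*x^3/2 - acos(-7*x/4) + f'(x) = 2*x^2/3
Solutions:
 f(x) = C1 + 7*x^4/8 + 2*x^3/9 + x*acos(-7*x/4) + sqrt(16 - 49*x^2)/7


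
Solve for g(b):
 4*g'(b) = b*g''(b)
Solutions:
 g(b) = C1 + C2*b^5


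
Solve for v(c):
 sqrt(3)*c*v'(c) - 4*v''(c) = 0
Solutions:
 v(c) = C1 + C2*erfi(sqrt(2)*3^(1/4)*c/4)
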